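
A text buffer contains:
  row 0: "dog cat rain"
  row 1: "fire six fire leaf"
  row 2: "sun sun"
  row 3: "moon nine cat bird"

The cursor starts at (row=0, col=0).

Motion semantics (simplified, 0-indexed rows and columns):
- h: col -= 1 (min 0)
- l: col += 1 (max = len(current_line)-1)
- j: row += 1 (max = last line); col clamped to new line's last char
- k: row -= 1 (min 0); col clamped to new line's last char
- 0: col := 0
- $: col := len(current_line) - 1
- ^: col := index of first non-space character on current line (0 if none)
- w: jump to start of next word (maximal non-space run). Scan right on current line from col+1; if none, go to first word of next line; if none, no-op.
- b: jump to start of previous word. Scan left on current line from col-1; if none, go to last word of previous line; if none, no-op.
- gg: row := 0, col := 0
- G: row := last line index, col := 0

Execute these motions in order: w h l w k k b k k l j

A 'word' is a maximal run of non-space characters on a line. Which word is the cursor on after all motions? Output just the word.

After 1 (w): row=0 col=4 char='c'
After 2 (h): row=0 col=3 char='_'
After 3 (l): row=0 col=4 char='c'
After 4 (w): row=0 col=8 char='r'
After 5 (k): row=0 col=8 char='r'
After 6 (k): row=0 col=8 char='r'
After 7 (b): row=0 col=4 char='c'
After 8 (k): row=0 col=4 char='c'
After 9 (k): row=0 col=4 char='c'
After 10 (l): row=0 col=5 char='a'
After 11 (j): row=1 col=5 char='s'

Answer: six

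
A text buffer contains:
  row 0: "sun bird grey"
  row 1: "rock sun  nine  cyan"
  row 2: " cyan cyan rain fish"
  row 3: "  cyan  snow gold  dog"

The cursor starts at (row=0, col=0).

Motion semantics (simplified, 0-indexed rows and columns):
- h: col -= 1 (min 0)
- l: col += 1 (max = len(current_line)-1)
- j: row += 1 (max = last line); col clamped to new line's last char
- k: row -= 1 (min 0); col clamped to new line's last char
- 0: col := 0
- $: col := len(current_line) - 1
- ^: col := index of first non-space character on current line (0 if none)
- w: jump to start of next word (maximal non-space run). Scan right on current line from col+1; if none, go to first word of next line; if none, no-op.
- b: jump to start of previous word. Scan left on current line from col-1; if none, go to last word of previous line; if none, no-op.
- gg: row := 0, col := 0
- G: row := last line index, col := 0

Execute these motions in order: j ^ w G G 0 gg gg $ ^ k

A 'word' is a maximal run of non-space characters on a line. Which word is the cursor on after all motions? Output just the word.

After 1 (j): row=1 col=0 char='r'
After 2 (^): row=1 col=0 char='r'
After 3 (w): row=1 col=5 char='s'
After 4 (G): row=3 col=0 char='_'
After 5 (G): row=3 col=0 char='_'
After 6 (0): row=3 col=0 char='_'
After 7 (gg): row=0 col=0 char='s'
After 8 (gg): row=0 col=0 char='s'
After 9 ($): row=0 col=12 char='y'
After 10 (^): row=0 col=0 char='s'
After 11 (k): row=0 col=0 char='s'

Answer: sun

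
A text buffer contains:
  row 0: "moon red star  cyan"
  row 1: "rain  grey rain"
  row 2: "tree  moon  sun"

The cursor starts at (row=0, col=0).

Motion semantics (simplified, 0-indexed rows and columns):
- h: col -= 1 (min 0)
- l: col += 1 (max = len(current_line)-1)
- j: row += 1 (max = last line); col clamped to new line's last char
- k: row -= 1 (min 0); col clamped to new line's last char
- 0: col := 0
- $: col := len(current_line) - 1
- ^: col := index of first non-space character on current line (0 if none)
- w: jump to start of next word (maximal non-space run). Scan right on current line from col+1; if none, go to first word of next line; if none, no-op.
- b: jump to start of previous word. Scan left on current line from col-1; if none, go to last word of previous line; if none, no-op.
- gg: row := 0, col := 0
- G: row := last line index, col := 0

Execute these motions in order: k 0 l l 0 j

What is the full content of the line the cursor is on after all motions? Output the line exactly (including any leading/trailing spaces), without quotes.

Answer: rain  grey rain

Derivation:
After 1 (k): row=0 col=0 char='m'
After 2 (0): row=0 col=0 char='m'
After 3 (l): row=0 col=1 char='o'
After 4 (l): row=0 col=2 char='o'
After 5 (0): row=0 col=0 char='m'
After 6 (j): row=1 col=0 char='r'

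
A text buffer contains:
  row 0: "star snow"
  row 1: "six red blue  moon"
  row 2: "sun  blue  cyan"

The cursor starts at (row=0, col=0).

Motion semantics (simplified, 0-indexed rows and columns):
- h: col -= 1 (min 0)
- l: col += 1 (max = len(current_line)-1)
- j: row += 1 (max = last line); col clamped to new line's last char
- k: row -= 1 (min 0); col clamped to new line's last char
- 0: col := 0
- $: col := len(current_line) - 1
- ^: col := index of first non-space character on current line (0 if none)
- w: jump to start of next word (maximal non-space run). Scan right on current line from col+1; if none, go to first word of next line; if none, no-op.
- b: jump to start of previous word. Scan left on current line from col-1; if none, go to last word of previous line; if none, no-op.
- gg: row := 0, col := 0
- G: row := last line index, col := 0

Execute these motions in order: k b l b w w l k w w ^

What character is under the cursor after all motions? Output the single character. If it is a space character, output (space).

Answer: s

Derivation:
After 1 (k): row=0 col=0 char='s'
After 2 (b): row=0 col=0 char='s'
After 3 (l): row=0 col=1 char='t'
After 4 (b): row=0 col=0 char='s'
After 5 (w): row=0 col=5 char='s'
After 6 (w): row=1 col=0 char='s'
After 7 (l): row=1 col=1 char='i'
After 8 (k): row=0 col=1 char='t'
After 9 (w): row=0 col=5 char='s'
After 10 (w): row=1 col=0 char='s'
After 11 (^): row=1 col=0 char='s'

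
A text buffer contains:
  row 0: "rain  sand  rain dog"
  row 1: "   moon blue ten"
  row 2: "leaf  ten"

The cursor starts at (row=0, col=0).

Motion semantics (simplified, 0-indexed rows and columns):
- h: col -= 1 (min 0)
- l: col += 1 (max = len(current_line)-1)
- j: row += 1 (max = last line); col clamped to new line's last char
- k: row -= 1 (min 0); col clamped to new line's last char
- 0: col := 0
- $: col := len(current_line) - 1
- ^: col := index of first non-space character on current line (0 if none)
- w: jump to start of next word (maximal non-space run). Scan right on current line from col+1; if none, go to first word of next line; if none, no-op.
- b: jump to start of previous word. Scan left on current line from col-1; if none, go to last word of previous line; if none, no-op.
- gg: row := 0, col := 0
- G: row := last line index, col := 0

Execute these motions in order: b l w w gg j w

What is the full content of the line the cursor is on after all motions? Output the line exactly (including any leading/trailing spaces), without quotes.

Answer:    moon blue ten

Derivation:
After 1 (b): row=0 col=0 char='r'
After 2 (l): row=0 col=1 char='a'
After 3 (w): row=0 col=6 char='s'
After 4 (w): row=0 col=12 char='r'
After 5 (gg): row=0 col=0 char='r'
After 6 (j): row=1 col=0 char='_'
After 7 (w): row=1 col=3 char='m'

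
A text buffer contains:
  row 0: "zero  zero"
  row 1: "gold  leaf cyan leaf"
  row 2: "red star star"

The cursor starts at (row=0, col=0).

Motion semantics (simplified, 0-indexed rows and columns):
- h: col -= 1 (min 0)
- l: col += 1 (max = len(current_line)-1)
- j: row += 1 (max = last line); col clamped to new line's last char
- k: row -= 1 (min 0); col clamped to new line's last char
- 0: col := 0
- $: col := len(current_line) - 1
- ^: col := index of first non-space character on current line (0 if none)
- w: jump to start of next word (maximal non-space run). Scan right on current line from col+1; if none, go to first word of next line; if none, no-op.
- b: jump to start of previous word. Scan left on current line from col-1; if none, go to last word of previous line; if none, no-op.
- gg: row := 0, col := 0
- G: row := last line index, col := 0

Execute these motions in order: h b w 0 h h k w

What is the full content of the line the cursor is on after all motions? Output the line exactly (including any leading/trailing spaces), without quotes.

Answer: zero  zero

Derivation:
After 1 (h): row=0 col=0 char='z'
After 2 (b): row=0 col=0 char='z'
After 3 (w): row=0 col=6 char='z'
After 4 (0): row=0 col=0 char='z'
After 5 (h): row=0 col=0 char='z'
After 6 (h): row=0 col=0 char='z'
After 7 (k): row=0 col=0 char='z'
After 8 (w): row=0 col=6 char='z'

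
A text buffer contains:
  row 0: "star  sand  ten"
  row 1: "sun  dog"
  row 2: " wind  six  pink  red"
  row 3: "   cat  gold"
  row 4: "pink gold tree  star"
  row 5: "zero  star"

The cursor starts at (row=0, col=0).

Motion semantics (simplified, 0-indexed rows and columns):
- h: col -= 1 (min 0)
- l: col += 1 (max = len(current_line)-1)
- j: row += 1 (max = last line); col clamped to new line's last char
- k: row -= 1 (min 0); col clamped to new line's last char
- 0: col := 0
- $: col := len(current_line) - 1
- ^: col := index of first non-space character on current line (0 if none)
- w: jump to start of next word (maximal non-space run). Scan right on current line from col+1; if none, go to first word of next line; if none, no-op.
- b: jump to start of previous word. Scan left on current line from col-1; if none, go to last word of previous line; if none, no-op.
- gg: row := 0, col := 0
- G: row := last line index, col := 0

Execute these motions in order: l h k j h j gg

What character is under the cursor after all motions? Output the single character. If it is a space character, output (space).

After 1 (l): row=0 col=1 char='t'
After 2 (h): row=0 col=0 char='s'
After 3 (k): row=0 col=0 char='s'
After 4 (j): row=1 col=0 char='s'
After 5 (h): row=1 col=0 char='s'
After 6 (j): row=2 col=0 char='_'
After 7 (gg): row=0 col=0 char='s'

Answer: s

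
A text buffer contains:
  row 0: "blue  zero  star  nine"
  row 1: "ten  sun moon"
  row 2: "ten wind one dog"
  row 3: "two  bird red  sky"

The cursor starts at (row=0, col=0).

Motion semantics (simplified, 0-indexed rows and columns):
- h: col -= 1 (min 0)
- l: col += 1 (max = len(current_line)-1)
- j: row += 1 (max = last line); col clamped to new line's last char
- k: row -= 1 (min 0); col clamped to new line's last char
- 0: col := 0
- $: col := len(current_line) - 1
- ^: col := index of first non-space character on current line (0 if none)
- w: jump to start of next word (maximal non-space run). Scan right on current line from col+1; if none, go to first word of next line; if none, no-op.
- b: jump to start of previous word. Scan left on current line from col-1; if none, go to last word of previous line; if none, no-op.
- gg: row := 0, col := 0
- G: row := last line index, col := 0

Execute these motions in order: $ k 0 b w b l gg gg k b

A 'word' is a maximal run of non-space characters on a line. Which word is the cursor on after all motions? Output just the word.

Answer: blue

Derivation:
After 1 ($): row=0 col=21 char='e'
After 2 (k): row=0 col=21 char='e'
After 3 (0): row=0 col=0 char='b'
After 4 (b): row=0 col=0 char='b'
After 5 (w): row=0 col=6 char='z'
After 6 (b): row=0 col=0 char='b'
After 7 (l): row=0 col=1 char='l'
After 8 (gg): row=0 col=0 char='b'
After 9 (gg): row=0 col=0 char='b'
After 10 (k): row=0 col=0 char='b'
After 11 (b): row=0 col=0 char='b'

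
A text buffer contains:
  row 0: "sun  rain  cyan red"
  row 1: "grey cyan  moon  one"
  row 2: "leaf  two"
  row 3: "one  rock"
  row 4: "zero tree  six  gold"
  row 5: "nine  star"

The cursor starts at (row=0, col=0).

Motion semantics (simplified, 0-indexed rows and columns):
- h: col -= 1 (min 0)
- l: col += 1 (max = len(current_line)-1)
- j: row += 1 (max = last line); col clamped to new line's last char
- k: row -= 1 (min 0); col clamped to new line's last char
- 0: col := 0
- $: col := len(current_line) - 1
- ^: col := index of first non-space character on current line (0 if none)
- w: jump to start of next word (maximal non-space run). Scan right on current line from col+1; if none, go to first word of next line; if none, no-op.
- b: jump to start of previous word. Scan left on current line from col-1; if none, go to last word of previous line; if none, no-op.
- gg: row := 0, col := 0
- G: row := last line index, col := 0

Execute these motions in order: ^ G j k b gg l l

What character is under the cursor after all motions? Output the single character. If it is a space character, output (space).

Answer: n

Derivation:
After 1 (^): row=0 col=0 char='s'
After 2 (G): row=5 col=0 char='n'
After 3 (j): row=5 col=0 char='n'
After 4 (k): row=4 col=0 char='z'
After 5 (b): row=3 col=5 char='r'
After 6 (gg): row=0 col=0 char='s'
After 7 (l): row=0 col=1 char='u'
After 8 (l): row=0 col=2 char='n'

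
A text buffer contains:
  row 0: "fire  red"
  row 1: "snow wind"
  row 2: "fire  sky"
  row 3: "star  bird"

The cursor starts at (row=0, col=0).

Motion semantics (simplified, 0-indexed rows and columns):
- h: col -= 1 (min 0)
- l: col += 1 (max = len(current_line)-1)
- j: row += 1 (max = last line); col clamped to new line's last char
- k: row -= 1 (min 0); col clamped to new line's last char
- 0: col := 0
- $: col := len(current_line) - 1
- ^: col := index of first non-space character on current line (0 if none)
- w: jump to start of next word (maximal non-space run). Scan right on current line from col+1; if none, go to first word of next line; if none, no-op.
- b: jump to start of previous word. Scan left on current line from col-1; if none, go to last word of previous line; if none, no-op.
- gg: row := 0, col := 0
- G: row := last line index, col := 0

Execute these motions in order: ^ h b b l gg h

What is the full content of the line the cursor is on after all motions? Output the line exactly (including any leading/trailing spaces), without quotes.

Answer: fire  red

Derivation:
After 1 (^): row=0 col=0 char='f'
After 2 (h): row=0 col=0 char='f'
After 3 (b): row=0 col=0 char='f'
After 4 (b): row=0 col=0 char='f'
After 5 (l): row=0 col=1 char='i'
After 6 (gg): row=0 col=0 char='f'
After 7 (h): row=0 col=0 char='f'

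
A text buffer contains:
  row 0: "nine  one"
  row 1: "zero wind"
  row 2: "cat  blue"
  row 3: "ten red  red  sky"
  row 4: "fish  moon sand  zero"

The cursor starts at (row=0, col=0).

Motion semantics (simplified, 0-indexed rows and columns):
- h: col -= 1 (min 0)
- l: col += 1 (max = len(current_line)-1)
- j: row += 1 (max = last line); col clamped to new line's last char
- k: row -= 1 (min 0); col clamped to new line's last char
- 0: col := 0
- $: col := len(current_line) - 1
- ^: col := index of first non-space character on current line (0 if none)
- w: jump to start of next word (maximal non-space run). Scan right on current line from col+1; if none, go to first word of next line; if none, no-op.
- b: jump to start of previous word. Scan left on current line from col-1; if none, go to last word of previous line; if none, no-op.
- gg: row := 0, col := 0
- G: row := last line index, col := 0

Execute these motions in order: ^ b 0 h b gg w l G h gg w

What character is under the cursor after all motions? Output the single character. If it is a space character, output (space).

After 1 (^): row=0 col=0 char='n'
After 2 (b): row=0 col=0 char='n'
After 3 (0): row=0 col=0 char='n'
After 4 (h): row=0 col=0 char='n'
After 5 (b): row=0 col=0 char='n'
After 6 (gg): row=0 col=0 char='n'
After 7 (w): row=0 col=6 char='o'
After 8 (l): row=0 col=7 char='n'
After 9 (G): row=4 col=0 char='f'
After 10 (h): row=4 col=0 char='f'
After 11 (gg): row=0 col=0 char='n'
After 12 (w): row=0 col=6 char='o'

Answer: o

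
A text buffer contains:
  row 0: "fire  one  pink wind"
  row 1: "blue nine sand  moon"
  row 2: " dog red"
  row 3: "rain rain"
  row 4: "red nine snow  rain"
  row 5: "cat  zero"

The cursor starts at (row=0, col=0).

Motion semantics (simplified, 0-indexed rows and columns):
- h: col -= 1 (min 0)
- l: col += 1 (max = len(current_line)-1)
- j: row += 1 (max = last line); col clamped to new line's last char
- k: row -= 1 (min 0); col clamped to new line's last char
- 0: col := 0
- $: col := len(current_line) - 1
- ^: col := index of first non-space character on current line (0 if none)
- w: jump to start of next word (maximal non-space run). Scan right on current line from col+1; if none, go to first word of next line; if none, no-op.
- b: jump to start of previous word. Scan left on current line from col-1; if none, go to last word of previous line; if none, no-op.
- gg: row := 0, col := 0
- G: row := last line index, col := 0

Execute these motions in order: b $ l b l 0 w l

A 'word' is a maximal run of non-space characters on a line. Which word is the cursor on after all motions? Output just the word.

After 1 (b): row=0 col=0 char='f'
After 2 ($): row=0 col=19 char='d'
After 3 (l): row=0 col=19 char='d'
After 4 (b): row=0 col=16 char='w'
After 5 (l): row=0 col=17 char='i'
After 6 (0): row=0 col=0 char='f'
After 7 (w): row=0 col=6 char='o'
After 8 (l): row=0 col=7 char='n'

Answer: one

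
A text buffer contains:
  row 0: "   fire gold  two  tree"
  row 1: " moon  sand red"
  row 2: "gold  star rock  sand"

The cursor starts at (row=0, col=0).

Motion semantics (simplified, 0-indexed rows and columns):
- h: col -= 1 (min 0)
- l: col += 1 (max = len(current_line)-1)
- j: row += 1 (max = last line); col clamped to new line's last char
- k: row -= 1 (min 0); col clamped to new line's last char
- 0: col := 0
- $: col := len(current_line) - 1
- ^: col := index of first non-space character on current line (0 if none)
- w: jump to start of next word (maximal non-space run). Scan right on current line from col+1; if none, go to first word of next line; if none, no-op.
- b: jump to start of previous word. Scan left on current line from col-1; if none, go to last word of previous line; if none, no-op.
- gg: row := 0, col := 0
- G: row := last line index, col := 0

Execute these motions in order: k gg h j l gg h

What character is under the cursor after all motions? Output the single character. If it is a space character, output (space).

After 1 (k): row=0 col=0 char='_'
After 2 (gg): row=0 col=0 char='_'
After 3 (h): row=0 col=0 char='_'
After 4 (j): row=1 col=0 char='_'
After 5 (l): row=1 col=1 char='m'
After 6 (gg): row=0 col=0 char='_'
After 7 (h): row=0 col=0 char='_'

Answer: (space)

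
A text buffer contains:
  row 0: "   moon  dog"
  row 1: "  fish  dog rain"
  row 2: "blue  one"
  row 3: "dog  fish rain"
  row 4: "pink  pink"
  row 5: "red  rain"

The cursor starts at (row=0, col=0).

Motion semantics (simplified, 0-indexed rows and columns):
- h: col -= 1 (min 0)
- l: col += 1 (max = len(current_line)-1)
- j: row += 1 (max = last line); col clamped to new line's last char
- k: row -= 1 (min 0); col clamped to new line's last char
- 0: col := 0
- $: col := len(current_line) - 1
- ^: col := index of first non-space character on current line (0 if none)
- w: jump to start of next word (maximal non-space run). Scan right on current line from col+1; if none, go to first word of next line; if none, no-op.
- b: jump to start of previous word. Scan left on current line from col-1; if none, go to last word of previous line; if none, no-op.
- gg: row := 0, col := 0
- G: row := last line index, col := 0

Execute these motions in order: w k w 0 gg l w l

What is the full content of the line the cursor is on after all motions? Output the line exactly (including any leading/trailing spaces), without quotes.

After 1 (w): row=0 col=3 char='m'
After 2 (k): row=0 col=3 char='m'
After 3 (w): row=0 col=9 char='d'
After 4 (0): row=0 col=0 char='_'
After 5 (gg): row=0 col=0 char='_'
After 6 (l): row=0 col=1 char='_'
After 7 (w): row=0 col=3 char='m'
After 8 (l): row=0 col=4 char='o'

Answer:    moon  dog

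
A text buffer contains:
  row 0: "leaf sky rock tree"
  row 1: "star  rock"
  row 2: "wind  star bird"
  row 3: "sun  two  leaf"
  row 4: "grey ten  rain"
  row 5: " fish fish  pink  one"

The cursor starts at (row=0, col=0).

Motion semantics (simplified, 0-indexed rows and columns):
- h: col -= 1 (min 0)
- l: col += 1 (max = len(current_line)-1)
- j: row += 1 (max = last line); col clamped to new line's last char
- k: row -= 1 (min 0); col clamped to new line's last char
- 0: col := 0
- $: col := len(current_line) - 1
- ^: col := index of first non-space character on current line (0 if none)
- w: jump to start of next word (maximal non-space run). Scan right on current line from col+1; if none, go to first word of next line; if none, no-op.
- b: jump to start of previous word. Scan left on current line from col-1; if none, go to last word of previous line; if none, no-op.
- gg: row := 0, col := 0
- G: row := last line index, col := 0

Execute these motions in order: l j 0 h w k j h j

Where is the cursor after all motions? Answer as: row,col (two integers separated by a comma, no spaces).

Answer: 2,5

Derivation:
After 1 (l): row=0 col=1 char='e'
After 2 (j): row=1 col=1 char='t'
After 3 (0): row=1 col=0 char='s'
After 4 (h): row=1 col=0 char='s'
After 5 (w): row=1 col=6 char='r'
After 6 (k): row=0 col=6 char='k'
After 7 (j): row=1 col=6 char='r'
After 8 (h): row=1 col=5 char='_'
After 9 (j): row=2 col=5 char='_'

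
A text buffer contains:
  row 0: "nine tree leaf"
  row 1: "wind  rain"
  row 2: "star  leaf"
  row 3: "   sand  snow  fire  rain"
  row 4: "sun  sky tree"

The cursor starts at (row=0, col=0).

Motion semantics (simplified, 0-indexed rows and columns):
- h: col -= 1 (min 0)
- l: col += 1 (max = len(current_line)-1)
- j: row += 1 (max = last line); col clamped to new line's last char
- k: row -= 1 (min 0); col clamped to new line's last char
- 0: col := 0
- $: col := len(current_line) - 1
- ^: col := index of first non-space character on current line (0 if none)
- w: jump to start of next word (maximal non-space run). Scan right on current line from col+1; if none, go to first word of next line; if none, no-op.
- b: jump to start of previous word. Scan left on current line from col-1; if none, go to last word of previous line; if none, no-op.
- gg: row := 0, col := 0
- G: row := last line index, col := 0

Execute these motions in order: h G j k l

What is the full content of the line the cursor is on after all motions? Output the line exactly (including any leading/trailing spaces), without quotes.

After 1 (h): row=0 col=0 char='n'
After 2 (G): row=4 col=0 char='s'
After 3 (j): row=4 col=0 char='s'
After 4 (k): row=3 col=0 char='_'
After 5 (l): row=3 col=1 char='_'

Answer:    sand  snow  fire  rain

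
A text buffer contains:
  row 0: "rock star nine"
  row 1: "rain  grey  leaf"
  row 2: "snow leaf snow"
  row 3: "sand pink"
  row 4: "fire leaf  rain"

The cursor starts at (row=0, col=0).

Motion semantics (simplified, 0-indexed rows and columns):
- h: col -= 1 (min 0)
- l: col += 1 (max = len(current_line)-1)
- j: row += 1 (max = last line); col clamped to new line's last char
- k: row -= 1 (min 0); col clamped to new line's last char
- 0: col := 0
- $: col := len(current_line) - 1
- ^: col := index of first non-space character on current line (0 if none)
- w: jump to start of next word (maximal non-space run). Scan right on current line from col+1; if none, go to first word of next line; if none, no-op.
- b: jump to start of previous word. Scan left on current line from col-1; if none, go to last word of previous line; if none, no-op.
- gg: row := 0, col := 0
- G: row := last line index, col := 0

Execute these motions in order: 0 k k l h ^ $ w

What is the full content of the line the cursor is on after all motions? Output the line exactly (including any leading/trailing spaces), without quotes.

Answer: rain  grey  leaf

Derivation:
After 1 (0): row=0 col=0 char='r'
After 2 (k): row=0 col=0 char='r'
After 3 (k): row=0 col=0 char='r'
After 4 (l): row=0 col=1 char='o'
After 5 (h): row=0 col=0 char='r'
After 6 (^): row=0 col=0 char='r'
After 7 ($): row=0 col=13 char='e'
After 8 (w): row=1 col=0 char='r'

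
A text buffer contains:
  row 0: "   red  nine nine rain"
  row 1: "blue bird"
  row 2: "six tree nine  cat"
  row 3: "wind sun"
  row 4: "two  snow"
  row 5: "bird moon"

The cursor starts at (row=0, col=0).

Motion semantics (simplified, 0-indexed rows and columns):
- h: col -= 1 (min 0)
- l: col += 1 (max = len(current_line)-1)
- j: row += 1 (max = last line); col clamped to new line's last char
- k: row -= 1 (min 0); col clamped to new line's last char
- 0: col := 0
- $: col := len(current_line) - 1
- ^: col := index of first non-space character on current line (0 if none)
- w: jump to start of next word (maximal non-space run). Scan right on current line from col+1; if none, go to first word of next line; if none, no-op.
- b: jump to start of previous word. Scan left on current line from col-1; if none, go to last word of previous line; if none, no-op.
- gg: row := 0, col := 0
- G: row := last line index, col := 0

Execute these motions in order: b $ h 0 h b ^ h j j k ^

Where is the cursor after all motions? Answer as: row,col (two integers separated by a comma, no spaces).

After 1 (b): row=0 col=0 char='_'
After 2 ($): row=0 col=21 char='n'
After 3 (h): row=0 col=20 char='i'
After 4 (0): row=0 col=0 char='_'
After 5 (h): row=0 col=0 char='_'
After 6 (b): row=0 col=0 char='_'
After 7 (^): row=0 col=3 char='r'
After 8 (h): row=0 col=2 char='_'
After 9 (j): row=1 col=2 char='u'
After 10 (j): row=2 col=2 char='x'
After 11 (k): row=1 col=2 char='u'
After 12 (^): row=1 col=0 char='b'

Answer: 1,0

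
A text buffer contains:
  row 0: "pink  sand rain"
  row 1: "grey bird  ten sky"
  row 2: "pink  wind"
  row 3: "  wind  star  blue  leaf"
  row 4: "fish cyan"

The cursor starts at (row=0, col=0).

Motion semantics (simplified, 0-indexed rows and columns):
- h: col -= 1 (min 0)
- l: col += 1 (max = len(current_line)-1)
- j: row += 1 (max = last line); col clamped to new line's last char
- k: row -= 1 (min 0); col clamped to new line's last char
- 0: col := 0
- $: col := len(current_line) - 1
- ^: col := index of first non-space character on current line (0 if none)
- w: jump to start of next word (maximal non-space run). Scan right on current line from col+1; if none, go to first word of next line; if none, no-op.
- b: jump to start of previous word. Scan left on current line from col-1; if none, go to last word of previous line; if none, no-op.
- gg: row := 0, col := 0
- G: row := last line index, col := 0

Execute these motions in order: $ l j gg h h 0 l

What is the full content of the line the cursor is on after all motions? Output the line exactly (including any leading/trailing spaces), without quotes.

Answer: pink  sand rain

Derivation:
After 1 ($): row=0 col=14 char='n'
After 2 (l): row=0 col=14 char='n'
After 3 (j): row=1 col=14 char='_'
After 4 (gg): row=0 col=0 char='p'
After 5 (h): row=0 col=0 char='p'
After 6 (h): row=0 col=0 char='p'
After 7 (0): row=0 col=0 char='p'
After 8 (l): row=0 col=1 char='i'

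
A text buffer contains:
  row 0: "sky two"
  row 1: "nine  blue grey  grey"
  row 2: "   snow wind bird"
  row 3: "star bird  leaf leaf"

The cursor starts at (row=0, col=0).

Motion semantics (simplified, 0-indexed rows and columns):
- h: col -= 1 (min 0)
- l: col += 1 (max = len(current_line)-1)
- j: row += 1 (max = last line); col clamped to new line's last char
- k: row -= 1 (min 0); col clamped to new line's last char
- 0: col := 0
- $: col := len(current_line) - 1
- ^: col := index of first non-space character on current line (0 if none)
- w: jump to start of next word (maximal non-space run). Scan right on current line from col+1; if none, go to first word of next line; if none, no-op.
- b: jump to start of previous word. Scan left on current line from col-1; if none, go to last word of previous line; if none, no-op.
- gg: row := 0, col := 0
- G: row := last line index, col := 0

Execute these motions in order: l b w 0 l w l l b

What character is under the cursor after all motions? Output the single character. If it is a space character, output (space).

Answer: t

Derivation:
After 1 (l): row=0 col=1 char='k'
After 2 (b): row=0 col=0 char='s'
After 3 (w): row=0 col=4 char='t'
After 4 (0): row=0 col=0 char='s'
After 5 (l): row=0 col=1 char='k'
After 6 (w): row=0 col=4 char='t'
After 7 (l): row=0 col=5 char='w'
After 8 (l): row=0 col=6 char='o'
After 9 (b): row=0 col=4 char='t'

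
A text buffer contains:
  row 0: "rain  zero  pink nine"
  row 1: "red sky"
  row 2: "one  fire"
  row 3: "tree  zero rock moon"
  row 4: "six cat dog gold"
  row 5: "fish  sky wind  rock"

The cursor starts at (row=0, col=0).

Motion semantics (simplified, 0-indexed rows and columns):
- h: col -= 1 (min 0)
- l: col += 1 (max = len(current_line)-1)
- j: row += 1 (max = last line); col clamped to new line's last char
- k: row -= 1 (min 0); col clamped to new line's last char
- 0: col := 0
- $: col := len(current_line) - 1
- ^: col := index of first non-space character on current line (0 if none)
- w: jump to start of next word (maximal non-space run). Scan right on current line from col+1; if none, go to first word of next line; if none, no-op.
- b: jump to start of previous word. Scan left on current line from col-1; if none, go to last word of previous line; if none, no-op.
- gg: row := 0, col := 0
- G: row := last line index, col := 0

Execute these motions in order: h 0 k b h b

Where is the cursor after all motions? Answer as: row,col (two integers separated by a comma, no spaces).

Answer: 0,0

Derivation:
After 1 (h): row=0 col=0 char='r'
After 2 (0): row=0 col=0 char='r'
After 3 (k): row=0 col=0 char='r'
After 4 (b): row=0 col=0 char='r'
After 5 (h): row=0 col=0 char='r'
After 6 (b): row=0 col=0 char='r'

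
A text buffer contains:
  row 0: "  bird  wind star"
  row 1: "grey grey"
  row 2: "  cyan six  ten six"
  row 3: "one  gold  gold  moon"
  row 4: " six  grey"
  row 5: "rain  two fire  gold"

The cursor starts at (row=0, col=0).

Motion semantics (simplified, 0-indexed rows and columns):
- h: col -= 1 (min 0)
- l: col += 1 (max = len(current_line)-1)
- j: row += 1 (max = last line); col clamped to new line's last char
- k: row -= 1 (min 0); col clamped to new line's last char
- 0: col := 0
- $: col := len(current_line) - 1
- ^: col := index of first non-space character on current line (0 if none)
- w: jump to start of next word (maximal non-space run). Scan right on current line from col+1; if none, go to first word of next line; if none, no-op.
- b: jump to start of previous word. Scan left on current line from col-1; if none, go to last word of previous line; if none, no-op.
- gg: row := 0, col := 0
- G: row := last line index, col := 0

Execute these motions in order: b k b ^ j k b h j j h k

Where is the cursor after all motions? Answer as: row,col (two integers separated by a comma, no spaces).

After 1 (b): row=0 col=0 char='_'
After 2 (k): row=0 col=0 char='_'
After 3 (b): row=0 col=0 char='_'
After 4 (^): row=0 col=2 char='b'
After 5 (j): row=1 col=2 char='e'
After 6 (k): row=0 col=2 char='b'
After 7 (b): row=0 col=2 char='b'
After 8 (h): row=0 col=1 char='_'
After 9 (j): row=1 col=1 char='r'
After 10 (j): row=2 col=1 char='_'
After 11 (h): row=2 col=0 char='_'
After 12 (k): row=1 col=0 char='g'

Answer: 1,0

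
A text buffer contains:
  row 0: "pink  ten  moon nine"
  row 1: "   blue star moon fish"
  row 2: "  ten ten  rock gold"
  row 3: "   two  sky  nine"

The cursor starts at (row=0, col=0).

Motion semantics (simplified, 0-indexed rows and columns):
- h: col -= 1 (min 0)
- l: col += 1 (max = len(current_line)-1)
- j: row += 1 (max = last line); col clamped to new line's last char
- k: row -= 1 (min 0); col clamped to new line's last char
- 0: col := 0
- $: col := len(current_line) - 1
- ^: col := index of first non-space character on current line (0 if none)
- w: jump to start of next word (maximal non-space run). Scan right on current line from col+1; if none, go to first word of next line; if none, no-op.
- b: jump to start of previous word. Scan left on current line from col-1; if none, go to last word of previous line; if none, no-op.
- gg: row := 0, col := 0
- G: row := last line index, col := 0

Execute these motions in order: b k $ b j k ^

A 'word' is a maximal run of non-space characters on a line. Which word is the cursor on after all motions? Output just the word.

Answer: pink

Derivation:
After 1 (b): row=0 col=0 char='p'
After 2 (k): row=0 col=0 char='p'
After 3 ($): row=0 col=19 char='e'
After 4 (b): row=0 col=16 char='n'
After 5 (j): row=1 col=16 char='n'
After 6 (k): row=0 col=16 char='n'
After 7 (^): row=0 col=0 char='p'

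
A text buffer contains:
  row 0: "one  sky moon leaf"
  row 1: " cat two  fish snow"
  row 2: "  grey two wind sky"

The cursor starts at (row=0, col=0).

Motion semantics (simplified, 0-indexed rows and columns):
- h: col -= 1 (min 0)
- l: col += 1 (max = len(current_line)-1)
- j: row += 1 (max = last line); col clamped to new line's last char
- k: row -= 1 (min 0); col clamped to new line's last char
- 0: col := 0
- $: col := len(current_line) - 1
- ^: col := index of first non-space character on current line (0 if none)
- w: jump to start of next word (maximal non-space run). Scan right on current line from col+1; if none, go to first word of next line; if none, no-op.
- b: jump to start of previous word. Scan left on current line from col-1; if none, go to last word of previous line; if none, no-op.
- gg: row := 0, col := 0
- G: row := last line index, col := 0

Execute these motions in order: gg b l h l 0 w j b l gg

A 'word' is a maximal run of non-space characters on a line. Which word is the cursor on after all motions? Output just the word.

Answer: one

Derivation:
After 1 (gg): row=0 col=0 char='o'
After 2 (b): row=0 col=0 char='o'
After 3 (l): row=0 col=1 char='n'
After 4 (h): row=0 col=0 char='o'
After 5 (l): row=0 col=1 char='n'
After 6 (0): row=0 col=0 char='o'
After 7 (w): row=0 col=5 char='s'
After 8 (j): row=1 col=5 char='t'
After 9 (b): row=1 col=1 char='c'
After 10 (l): row=1 col=2 char='a'
After 11 (gg): row=0 col=0 char='o'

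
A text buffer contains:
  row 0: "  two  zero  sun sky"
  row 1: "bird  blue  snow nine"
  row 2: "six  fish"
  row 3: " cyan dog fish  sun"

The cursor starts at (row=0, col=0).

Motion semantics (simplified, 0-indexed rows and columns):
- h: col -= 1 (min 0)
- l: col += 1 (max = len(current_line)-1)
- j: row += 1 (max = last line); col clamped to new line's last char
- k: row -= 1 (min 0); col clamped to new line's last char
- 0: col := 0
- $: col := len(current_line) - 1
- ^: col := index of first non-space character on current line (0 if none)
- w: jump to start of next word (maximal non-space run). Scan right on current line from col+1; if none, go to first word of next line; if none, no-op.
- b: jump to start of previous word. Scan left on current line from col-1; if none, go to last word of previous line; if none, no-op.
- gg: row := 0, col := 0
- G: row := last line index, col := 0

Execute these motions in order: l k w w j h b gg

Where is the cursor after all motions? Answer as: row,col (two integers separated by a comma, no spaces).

Answer: 0,0

Derivation:
After 1 (l): row=0 col=1 char='_'
After 2 (k): row=0 col=1 char='_'
After 3 (w): row=0 col=2 char='t'
After 4 (w): row=0 col=7 char='z'
After 5 (j): row=1 col=7 char='l'
After 6 (h): row=1 col=6 char='b'
After 7 (b): row=1 col=0 char='b'
After 8 (gg): row=0 col=0 char='_'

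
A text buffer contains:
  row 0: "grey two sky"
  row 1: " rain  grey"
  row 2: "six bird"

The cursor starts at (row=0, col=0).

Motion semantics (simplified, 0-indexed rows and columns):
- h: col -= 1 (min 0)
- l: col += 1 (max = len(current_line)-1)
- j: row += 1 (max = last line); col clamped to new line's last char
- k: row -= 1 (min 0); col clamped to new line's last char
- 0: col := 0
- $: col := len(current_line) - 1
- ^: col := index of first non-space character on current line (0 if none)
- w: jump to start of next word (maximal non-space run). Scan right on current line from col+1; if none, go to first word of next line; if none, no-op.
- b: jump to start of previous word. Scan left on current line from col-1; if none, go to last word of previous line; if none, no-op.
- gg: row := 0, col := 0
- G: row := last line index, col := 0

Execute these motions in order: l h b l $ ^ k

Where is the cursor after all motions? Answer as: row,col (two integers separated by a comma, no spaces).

After 1 (l): row=0 col=1 char='r'
After 2 (h): row=0 col=0 char='g'
After 3 (b): row=0 col=0 char='g'
After 4 (l): row=0 col=1 char='r'
After 5 ($): row=0 col=11 char='y'
After 6 (^): row=0 col=0 char='g'
After 7 (k): row=0 col=0 char='g'

Answer: 0,0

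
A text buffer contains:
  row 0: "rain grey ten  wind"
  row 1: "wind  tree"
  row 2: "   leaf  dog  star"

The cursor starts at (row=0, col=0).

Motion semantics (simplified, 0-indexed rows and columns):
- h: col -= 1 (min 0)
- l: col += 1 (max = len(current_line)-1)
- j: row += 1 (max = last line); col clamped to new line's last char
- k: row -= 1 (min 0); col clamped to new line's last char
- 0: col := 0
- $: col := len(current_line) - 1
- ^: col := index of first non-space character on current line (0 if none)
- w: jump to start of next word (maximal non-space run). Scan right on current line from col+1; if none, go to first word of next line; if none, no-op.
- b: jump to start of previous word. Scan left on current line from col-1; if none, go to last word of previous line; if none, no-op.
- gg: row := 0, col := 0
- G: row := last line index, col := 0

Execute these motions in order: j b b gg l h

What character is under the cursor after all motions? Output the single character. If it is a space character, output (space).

Answer: r

Derivation:
After 1 (j): row=1 col=0 char='w'
After 2 (b): row=0 col=15 char='w'
After 3 (b): row=0 col=10 char='t'
After 4 (gg): row=0 col=0 char='r'
After 5 (l): row=0 col=1 char='a'
After 6 (h): row=0 col=0 char='r'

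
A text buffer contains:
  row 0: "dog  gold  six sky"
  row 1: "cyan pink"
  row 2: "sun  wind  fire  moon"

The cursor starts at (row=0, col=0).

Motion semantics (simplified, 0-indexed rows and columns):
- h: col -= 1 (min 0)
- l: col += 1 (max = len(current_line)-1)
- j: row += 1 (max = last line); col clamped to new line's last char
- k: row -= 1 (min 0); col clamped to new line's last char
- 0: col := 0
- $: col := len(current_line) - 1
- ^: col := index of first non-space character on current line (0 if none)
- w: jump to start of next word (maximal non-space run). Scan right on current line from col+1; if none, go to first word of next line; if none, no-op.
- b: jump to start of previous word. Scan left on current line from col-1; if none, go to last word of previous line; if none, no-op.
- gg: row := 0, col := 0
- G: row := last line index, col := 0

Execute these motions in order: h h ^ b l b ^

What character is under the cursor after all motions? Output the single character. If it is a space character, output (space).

After 1 (h): row=0 col=0 char='d'
After 2 (h): row=0 col=0 char='d'
After 3 (^): row=0 col=0 char='d'
After 4 (b): row=0 col=0 char='d'
After 5 (l): row=0 col=1 char='o'
After 6 (b): row=0 col=0 char='d'
After 7 (^): row=0 col=0 char='d'

Answer: d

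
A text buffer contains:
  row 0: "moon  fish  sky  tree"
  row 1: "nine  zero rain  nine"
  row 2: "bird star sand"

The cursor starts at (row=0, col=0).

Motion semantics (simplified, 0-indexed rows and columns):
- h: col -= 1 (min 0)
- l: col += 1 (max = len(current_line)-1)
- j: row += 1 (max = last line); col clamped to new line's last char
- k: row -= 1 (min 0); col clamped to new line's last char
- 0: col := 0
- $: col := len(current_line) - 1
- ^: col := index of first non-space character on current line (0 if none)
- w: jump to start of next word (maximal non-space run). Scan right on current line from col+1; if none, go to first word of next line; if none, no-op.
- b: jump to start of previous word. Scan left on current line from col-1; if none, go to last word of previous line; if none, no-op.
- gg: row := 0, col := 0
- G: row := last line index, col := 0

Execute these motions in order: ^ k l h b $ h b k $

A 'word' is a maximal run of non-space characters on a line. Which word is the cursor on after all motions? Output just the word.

Answer: tree

Derivation:
After 1 (^): row=0 col=0 char='m'
After 2 (k): row=0 col=0 char='m'
After 3 (l): row=0 col=1 char='o'
After 4 (h): row=0 col=0 char='m'
After 5 (b): row=0 col=0 char='m'
After 6 ($): row=0 col=20 char='e'
After 7 (h): row=0 col=19 char='e'
After 8 (b): row=0 col=17 char='t'
After 9 (k): row=0 col=17 char='t'
After 10 ($): row=0 col=20 char='e'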